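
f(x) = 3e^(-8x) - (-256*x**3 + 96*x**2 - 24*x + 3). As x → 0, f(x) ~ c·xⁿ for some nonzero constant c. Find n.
4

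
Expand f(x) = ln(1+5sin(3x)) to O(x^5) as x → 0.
15*x - 225*x**2/2 + 2205*x**3/2 - 49275*x**4/4 + O(x**5)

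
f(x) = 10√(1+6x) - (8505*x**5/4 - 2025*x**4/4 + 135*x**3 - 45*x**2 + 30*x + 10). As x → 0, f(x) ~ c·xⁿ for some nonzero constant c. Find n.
6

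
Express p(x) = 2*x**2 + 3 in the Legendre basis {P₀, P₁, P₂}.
(11/3)P₀ + (4/3)P₂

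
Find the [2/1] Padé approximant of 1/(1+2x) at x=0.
1/(2*x + 1)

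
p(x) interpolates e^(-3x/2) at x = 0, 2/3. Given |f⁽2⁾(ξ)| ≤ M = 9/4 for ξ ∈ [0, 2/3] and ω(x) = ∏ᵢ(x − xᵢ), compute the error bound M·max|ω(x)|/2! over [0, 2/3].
1/8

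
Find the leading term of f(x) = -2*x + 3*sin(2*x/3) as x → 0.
-4*x**3/27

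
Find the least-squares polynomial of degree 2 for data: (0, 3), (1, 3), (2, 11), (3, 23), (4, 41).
19/7 + (-64/35)x + (20/7)x²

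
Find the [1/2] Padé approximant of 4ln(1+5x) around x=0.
20*x/(-25*x**2/12 + 5*x/2 + 1)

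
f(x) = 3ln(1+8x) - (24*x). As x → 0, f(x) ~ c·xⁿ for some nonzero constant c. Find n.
2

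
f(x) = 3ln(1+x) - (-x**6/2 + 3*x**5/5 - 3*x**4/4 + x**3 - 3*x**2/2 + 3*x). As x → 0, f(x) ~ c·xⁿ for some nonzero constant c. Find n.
7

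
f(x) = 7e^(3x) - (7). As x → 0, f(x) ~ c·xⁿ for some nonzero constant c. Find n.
1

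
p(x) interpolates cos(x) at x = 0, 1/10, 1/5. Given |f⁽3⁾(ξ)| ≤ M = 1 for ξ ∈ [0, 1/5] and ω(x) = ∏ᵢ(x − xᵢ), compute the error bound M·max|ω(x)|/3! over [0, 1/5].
sqrt(3)/27000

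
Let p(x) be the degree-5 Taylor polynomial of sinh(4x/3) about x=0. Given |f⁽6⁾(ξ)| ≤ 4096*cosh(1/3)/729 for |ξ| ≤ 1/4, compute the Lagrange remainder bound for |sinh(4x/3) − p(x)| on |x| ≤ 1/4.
cosh(1/3)/524880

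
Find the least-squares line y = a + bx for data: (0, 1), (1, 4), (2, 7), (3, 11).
a = 4/5, b = 33/10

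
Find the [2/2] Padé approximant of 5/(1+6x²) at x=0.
5/(6*x**2 + 1)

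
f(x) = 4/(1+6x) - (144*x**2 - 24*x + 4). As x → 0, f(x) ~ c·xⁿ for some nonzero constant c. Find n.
3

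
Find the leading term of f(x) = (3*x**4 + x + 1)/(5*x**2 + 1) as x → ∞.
3*x**2/5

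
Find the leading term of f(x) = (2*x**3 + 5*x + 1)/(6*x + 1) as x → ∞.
x**2/3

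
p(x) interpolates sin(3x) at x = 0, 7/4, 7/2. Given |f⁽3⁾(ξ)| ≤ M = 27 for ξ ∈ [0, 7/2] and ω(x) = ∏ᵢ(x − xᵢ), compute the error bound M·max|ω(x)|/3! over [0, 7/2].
343*sqrt(3)/64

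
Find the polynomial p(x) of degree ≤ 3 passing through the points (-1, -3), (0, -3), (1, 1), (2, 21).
2*x**3 + 2*x**2 - 3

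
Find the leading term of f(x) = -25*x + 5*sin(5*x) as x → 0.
-625*x**3/6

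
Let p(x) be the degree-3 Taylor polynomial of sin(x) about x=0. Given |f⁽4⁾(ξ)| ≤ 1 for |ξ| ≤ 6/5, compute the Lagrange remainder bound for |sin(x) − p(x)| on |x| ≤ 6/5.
54/625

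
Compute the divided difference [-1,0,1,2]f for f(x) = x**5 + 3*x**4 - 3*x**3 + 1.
8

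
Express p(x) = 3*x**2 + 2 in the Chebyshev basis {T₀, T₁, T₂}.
(7/2)T₀ + (3/2)T₂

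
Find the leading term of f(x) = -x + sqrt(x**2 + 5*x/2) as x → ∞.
5/4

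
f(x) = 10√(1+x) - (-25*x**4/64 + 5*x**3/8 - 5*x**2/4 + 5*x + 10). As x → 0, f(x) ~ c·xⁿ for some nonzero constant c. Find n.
5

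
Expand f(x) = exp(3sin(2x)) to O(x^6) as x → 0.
1 + 6*x + 18*x**2 + 32*x**3 + 30*x**4 - 32*x**5/5 + O(x**6)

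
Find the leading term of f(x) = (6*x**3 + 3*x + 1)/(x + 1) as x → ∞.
6*x**2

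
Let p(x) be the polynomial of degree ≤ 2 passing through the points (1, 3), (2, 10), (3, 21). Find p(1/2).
1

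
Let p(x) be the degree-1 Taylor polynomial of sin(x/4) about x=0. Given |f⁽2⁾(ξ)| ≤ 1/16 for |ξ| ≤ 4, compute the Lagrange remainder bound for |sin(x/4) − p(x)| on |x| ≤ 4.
1/2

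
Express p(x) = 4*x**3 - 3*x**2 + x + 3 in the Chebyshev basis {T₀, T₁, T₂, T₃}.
(3/2)T₀ + (4)T₁ + (-3/2)T₂ + T₃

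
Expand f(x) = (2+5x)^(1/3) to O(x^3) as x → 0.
2**(1/3) + 5*2**(1/3)*x/6 - 25*2**(1/3)*x**2/36 + O(x**3)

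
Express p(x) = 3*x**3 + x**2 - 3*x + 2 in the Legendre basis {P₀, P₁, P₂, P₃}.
(7/3)P₀ + (-6/5)P₁ + (2/3)P₂ + (6/5)P₃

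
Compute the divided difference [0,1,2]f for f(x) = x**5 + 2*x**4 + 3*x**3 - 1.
38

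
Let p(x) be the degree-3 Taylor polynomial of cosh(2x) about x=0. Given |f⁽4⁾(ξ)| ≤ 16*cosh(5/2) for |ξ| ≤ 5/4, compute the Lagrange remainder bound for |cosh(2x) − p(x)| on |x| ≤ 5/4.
625*cosh(5/2)/384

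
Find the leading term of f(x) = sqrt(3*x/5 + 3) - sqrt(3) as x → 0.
sqrt(3)*x/10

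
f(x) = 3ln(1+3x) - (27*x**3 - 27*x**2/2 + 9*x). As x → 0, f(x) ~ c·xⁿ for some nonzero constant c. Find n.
4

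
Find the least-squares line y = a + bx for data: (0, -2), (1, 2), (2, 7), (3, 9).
a = -17/10, b = 19/5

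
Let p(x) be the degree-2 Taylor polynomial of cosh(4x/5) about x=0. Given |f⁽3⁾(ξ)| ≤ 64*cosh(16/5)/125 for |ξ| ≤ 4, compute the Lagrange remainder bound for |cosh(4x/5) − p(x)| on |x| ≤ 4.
2048*cosh(16/5)/375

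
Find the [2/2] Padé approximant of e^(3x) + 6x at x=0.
(-x**2/4 + 17*x/2 + 1)/(-x**2/4 - x/2 + 1)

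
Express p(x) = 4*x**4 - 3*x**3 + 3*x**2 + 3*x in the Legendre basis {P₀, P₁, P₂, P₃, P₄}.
(9/5)P₀ + (6/5)P₁ + (30/7)P₂ + (-6/5)P₃ + (32/35)P₄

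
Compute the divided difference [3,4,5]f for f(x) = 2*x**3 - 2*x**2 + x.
22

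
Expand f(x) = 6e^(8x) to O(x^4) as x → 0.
6 + 48*x + 192*x**2 + 512*x**3 + O(x**4)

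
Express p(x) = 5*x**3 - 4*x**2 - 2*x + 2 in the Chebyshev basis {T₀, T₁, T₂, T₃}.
(7/4)T₁ + (-2)T₂ + (5/4)T₃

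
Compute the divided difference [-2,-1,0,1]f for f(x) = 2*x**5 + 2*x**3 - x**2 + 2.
12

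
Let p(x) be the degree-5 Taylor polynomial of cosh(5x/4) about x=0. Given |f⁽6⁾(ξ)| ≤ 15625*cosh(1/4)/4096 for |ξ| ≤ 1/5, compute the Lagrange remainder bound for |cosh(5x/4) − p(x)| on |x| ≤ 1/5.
cosh(1/4)/2949120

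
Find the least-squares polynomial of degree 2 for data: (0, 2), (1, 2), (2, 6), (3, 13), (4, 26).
15/7 + (-167/70)x + (29/14)x²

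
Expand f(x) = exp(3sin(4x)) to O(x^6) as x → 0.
1 + 12*x + 72*x**2 + 256*x**3 + 480*x**4 - 1024*x**5/5 + O(x**6)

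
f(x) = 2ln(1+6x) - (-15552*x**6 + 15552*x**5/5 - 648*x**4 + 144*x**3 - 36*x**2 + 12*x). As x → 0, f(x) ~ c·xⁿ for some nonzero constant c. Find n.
7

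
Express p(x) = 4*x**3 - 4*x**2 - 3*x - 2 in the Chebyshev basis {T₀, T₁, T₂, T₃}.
(-4)T₀ + (-2)T₂ + T₃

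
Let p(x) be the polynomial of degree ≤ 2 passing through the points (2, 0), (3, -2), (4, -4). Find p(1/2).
3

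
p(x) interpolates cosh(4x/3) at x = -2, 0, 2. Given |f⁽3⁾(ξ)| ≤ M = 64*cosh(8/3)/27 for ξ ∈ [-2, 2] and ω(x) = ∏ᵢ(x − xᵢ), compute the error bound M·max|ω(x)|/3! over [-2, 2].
512*sqrt(3)*cosh(8/3)/729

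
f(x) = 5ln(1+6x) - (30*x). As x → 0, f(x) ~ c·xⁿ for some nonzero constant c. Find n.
2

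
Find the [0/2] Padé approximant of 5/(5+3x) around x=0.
1/(3*x/5 + 1)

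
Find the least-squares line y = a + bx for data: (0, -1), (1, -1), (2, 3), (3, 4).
a = -8/5, b = 19/10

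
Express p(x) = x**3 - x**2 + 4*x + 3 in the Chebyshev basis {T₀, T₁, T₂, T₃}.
(5/2)T₀ + (19/4)T₁ + (-1/2)T₂ + (1/4)T₃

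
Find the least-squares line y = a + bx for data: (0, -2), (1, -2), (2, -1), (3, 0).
a = -23/10, b = 7/10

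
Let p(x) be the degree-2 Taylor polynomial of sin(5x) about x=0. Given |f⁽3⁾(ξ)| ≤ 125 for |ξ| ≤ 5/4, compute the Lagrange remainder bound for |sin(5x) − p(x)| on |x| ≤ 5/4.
15625/384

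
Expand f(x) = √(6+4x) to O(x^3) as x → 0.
sqrt(6) + sqrt(6)*x/3 - sqrt(6)*x**2/18 + O(x**3)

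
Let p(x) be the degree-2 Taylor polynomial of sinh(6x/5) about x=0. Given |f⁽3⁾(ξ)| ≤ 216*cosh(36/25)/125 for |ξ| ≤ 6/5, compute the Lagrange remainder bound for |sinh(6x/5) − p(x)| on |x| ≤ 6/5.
7776*cosh(36/25)/15625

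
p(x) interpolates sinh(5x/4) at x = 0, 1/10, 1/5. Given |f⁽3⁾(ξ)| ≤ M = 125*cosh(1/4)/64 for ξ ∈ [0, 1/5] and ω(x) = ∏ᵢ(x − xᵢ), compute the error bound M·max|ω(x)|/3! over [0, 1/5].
sqrt(3)*cosh(1/4)/13824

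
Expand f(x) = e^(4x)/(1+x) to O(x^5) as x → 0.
1 + 3*x + 5*x**2 + 17*x**3/3 + 5*x**4 + O(x**5)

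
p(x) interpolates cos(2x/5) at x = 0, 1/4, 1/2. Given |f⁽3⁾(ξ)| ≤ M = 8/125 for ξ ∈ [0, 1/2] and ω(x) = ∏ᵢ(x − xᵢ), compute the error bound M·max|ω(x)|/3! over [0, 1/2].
sqrt(3)/27000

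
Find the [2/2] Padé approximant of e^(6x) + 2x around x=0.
(-21*x**2 + 2*x + 1)/(9*x**2 - 6*x + 1)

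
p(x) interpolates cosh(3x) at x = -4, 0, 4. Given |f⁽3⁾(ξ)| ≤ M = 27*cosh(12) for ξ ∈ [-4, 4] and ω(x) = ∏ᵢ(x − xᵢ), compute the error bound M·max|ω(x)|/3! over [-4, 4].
64*sqrt(3)*cosh(12)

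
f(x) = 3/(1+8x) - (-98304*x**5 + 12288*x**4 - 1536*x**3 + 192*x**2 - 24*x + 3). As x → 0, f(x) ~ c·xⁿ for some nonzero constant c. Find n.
6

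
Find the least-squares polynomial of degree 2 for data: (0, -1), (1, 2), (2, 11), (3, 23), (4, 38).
-47/35 + (153/70)x + (27/14)x²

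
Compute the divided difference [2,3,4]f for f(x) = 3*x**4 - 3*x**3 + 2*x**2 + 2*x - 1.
140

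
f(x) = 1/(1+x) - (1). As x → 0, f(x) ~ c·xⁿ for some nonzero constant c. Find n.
1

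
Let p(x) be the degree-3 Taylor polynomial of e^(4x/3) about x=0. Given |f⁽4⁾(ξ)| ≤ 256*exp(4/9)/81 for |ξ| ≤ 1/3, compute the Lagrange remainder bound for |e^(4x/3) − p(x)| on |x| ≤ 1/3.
32*exp(4/9)/19683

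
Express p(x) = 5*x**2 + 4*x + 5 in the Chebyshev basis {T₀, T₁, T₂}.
(15/2)T₀ + (4)T₁ + (5/2)T₂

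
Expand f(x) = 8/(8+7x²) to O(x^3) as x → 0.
1 - 7*x**2/8 + O(x**3)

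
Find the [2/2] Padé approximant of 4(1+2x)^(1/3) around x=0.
(112*x**2/27 + 28*x/3 + 4)/(10*x**2/27 + 5*x/3 + 1)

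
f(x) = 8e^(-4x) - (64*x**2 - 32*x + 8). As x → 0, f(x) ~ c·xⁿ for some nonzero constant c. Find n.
3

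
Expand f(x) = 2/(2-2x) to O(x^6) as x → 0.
1 + x + x**2 + x**3 + x**4 + x**5 + O(x**6)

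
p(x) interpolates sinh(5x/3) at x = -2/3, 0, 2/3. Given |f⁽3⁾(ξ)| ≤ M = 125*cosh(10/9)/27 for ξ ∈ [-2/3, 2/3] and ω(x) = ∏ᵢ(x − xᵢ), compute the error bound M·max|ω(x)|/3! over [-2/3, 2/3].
1000*sqrt(3)*cosh(10/9)/19683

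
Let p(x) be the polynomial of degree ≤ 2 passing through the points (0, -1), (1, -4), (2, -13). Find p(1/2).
-7/4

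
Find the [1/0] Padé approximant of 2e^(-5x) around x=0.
2 - 10*x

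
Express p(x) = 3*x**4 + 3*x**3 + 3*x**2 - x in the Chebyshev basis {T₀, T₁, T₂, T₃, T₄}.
(21/8)T₀ + (5/4)T₁ + (3)T₂ + (3/4)T₃ + (3/8)T₄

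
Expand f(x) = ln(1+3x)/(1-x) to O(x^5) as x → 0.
3*x - 3*x**2/2 + 15*x**3/2 - 51*x**4/4 + O(x**5)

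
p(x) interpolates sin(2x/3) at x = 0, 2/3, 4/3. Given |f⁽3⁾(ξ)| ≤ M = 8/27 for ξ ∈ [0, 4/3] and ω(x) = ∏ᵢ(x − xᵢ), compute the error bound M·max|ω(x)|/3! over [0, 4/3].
64*sqrt(3)/19683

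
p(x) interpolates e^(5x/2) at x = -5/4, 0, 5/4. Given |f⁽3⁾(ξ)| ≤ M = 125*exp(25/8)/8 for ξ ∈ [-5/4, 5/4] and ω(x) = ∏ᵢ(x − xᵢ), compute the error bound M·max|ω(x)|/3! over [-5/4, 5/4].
15625*sqrt(3)*exp(25/8)/13824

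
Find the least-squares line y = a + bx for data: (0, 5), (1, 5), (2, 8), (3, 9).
a = 9/2, b = 3/2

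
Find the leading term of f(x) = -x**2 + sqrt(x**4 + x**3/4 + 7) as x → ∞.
x/8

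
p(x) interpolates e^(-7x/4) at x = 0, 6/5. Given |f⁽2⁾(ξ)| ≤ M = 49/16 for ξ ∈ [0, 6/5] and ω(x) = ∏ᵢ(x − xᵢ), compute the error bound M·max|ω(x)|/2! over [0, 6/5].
441/800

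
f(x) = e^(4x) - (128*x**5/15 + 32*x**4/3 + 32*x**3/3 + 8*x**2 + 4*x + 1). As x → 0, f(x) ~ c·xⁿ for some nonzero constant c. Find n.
6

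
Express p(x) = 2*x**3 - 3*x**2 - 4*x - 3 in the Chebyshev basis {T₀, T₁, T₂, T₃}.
(-9/2)T₀ + (-5/2)T₁ + (-3/2)T₂ + (1/2)T₃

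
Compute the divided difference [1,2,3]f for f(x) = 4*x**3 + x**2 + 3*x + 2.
25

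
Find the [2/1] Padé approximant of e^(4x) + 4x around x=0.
(-8*x**2/3 + 20*x/3 + 1)/(1 - 4*x/3)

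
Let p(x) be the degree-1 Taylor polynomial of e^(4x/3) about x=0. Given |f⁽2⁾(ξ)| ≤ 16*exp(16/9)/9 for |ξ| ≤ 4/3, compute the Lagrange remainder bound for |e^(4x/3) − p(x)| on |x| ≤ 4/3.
128*exp(16/9)/81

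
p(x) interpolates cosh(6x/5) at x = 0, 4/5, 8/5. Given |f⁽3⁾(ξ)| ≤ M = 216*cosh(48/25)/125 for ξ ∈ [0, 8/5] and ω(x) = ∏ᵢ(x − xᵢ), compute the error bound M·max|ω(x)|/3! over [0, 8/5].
512*sqrt(3)*cosh(48/25)/15625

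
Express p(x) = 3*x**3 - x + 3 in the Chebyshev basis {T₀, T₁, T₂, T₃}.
(3)T₀ + (5/4)T₁ + (3/4)T₃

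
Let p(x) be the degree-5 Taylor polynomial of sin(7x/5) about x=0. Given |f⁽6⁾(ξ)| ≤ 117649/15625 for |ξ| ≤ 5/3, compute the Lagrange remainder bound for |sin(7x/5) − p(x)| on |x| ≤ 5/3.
117649/524880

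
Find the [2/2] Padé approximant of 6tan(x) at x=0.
6*x/(1 - x**2/3)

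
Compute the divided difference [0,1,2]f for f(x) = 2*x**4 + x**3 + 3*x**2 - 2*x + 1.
20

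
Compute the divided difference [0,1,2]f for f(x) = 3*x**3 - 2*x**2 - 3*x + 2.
7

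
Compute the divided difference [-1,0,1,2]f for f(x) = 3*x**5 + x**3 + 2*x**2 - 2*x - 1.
16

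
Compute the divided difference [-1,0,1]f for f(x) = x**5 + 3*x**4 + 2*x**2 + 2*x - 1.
5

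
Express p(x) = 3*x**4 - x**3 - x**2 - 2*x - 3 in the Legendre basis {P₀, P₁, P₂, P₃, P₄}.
(-41/15)P₀ + (-13/5)P₁ + (22/21)P₂ + (-2/5)P₃ + (24/35)P₄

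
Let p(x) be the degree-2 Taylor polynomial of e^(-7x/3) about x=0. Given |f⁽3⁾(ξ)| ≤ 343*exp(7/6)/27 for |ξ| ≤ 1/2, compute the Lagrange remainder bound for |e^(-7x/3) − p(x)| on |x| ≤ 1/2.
343*exp(7/6)/1296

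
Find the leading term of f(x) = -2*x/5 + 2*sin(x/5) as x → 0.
-x**3/375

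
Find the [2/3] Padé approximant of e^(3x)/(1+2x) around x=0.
(123*x**2/140 + 54*x/35 + 1)/(183*x**3/140 - 303*x**2/140 + 19*x/35 + 1)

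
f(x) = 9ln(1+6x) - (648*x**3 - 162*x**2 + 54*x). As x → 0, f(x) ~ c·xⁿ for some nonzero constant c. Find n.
4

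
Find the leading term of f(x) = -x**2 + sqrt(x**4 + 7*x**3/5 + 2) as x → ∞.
7*x/10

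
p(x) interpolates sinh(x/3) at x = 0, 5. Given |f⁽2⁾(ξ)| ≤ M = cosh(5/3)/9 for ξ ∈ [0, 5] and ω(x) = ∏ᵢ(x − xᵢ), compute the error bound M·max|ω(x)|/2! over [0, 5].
25*cosh(5/3)/72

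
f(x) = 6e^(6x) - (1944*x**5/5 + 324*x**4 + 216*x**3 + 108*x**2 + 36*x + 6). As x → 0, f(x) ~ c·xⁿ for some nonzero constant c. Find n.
6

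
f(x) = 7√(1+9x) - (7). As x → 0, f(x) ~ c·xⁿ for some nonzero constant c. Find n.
1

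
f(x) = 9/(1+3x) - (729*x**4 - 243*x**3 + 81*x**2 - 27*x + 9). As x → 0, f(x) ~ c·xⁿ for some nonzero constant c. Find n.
5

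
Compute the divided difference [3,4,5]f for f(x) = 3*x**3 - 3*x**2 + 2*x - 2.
33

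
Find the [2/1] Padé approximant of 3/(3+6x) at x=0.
1/(2*x + 1)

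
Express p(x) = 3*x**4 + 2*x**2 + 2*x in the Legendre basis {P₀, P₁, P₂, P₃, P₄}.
(19/15)P₀ + (2)P₁ + (64/21)P₂ + (24/35)P₄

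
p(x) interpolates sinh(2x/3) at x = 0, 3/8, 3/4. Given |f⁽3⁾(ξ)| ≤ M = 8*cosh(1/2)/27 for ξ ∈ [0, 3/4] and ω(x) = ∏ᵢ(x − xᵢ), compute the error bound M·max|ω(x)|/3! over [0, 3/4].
sqrt(3)*cosh(1/2)/1728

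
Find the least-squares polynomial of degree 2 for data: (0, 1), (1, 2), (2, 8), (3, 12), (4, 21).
4/5 + x + x²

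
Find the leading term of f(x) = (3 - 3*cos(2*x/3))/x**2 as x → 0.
2/3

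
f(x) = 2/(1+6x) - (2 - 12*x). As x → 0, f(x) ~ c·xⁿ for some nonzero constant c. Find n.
2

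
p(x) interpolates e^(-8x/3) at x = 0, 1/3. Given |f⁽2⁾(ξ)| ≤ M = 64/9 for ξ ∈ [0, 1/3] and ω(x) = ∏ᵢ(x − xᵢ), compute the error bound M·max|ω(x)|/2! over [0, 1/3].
8/81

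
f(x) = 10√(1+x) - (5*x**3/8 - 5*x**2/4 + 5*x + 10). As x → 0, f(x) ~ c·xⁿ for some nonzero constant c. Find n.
4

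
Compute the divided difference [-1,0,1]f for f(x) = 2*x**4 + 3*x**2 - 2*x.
5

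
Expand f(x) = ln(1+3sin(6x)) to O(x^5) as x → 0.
18*x - 162*x**2 + 1836*x**3 - 24300*x**4 + O(x**5)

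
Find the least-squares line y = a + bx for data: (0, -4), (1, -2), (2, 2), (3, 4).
a = -21/5, b = 14/5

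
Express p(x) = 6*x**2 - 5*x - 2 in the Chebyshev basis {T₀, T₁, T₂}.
T₀ + (-5)T₁ + (3)T₂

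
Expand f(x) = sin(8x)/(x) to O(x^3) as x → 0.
8 - 256*x**2/3 + O(x**3)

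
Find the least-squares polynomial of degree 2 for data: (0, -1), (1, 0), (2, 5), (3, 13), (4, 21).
-48/35 + (59/70)x + (17/14)x²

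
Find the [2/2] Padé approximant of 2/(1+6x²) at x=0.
2/(6*x**2 + 1)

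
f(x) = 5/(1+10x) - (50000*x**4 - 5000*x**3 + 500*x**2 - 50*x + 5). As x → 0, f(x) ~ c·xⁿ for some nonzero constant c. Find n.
5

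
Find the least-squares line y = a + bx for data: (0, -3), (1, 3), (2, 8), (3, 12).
a = -5/2, b = 5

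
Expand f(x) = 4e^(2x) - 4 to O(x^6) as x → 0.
8*x + 8*x**2 + 16*x**3/3 + 8*x**4/3 + 16*x**5/15 + O(x**6)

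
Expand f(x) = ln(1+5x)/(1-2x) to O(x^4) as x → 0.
5*x - 5*x**2/2 + 110*x**3/3 + O(x**4)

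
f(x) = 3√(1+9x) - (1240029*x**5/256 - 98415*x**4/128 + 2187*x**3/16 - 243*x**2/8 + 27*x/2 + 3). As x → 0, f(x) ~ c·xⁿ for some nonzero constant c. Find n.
6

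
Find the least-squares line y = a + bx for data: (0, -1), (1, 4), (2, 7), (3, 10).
a = -2/5, b = 18/5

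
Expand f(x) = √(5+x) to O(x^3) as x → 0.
sqrt(5) + sqrt(5)*x/10 - sqrt(5)*x**2/200 + O(x**3)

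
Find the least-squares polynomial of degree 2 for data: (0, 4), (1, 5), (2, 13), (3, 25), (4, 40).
25/7 + (2/35)x + (16/7)x²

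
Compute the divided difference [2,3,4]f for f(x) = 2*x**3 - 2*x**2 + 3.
16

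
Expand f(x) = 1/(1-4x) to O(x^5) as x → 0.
1 + 4*x + 16*x**2 + 64*x**3 + 256*x**4 + O(x**5)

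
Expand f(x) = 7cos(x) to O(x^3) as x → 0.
7 - 7*x**2/2 + O(x**3)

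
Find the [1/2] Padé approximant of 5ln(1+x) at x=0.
5*x/(-x**2/12 + x/2 + 1)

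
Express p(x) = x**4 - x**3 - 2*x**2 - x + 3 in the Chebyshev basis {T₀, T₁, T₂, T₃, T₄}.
(19/8)T₀ + (-7/4)T₁ + (-1/2)T₂ + (-1/4)T₃ + (1/8)T₄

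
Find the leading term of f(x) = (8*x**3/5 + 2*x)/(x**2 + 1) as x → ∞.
8*x/5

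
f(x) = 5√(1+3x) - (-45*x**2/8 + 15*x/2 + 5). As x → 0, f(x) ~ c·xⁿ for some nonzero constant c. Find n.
3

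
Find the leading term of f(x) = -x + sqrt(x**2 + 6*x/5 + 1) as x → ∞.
3/5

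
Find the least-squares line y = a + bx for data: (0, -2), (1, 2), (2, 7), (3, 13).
a = -5/2, b = 5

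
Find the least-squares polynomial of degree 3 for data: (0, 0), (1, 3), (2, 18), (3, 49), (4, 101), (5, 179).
-5/126 + (-799/756)x + (433/126)x² + (85/108)x³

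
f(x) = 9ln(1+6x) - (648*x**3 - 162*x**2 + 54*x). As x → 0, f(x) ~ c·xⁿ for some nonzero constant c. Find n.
4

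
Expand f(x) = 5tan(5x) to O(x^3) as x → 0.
25*x + O(x**3)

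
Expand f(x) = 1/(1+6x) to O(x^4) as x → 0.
1 - 6*x + 36*x**2 - 216*x**3 + O(x**4)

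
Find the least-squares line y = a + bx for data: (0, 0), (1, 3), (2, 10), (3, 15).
a = -4/5, b = 26/5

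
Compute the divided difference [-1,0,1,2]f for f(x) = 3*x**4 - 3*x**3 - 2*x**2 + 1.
3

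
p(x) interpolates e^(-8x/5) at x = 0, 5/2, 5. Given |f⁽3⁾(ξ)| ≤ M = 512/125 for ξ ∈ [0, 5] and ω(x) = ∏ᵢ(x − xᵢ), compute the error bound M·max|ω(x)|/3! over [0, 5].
64*sqrt(3)/27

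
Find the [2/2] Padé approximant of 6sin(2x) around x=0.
12*x/(2*x**2/3 + 1)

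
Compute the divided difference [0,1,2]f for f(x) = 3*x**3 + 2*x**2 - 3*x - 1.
11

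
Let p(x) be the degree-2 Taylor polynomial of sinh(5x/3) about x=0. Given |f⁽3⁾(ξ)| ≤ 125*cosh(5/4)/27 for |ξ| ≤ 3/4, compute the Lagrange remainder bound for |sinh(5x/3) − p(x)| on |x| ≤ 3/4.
125*cosh(5/4)/384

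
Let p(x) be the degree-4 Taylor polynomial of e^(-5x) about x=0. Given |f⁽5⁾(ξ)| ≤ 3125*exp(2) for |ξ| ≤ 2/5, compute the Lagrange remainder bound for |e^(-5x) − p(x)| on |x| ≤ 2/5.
4*exp(2)/15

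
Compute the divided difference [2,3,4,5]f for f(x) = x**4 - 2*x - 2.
14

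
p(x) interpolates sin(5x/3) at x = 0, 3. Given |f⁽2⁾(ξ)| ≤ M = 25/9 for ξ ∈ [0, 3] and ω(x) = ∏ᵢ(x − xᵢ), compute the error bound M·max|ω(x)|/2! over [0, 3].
25/8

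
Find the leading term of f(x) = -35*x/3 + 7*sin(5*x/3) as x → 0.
-875*x**3/162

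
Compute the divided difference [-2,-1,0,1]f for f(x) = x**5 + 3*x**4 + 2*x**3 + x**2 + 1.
1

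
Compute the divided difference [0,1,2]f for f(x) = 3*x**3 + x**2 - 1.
10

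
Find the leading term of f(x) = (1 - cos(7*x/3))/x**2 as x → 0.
49/18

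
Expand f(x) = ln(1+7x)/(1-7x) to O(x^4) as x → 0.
7*x + 49*x**2/2 + 1715*x**3/6 + O(x**4)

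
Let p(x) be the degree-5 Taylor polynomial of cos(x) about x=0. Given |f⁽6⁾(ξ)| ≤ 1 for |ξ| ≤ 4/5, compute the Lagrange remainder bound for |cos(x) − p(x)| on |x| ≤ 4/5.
256/703125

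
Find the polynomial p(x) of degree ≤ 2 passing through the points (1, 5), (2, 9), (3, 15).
x**2 + x + 3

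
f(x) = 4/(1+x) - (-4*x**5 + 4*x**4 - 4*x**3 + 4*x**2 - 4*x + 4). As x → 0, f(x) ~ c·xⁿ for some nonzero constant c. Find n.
6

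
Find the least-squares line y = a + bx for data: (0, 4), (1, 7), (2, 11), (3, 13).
a = 41/10, b = 31/10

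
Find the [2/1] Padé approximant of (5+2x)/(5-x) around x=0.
(2*x/5 + 1)/(1 - x/5)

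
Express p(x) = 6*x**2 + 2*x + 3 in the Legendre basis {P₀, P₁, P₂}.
(5)P₀ + (2)P₁ + (4)P₂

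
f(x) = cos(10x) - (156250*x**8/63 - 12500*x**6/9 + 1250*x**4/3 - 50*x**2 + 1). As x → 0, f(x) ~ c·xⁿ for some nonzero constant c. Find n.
10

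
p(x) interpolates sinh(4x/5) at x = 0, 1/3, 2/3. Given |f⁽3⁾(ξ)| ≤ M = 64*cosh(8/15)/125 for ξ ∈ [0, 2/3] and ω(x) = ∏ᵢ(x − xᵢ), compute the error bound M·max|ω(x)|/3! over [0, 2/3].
64*sqrt(3)*cosh(8/15)/91125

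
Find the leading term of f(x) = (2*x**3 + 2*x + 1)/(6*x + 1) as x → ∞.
x**2/3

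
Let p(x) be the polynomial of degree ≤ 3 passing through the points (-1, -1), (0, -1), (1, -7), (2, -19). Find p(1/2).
-13/4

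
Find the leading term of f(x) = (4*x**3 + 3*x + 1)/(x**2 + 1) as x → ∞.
4*x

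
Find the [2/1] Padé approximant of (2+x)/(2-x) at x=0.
(x/2 + 1)/(1 - x/2)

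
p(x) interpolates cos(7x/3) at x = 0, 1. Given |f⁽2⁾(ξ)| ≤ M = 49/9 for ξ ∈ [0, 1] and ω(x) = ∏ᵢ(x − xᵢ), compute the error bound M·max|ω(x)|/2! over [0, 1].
49/72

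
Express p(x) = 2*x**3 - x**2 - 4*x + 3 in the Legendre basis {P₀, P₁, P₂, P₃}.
(8/3)P₀ + (-14/5)P₁ + (-2/3)P₂ + (4/5)P₃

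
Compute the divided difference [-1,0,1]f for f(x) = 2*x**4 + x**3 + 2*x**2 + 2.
4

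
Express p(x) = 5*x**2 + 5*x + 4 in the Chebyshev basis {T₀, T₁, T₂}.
(13/2)T₀ + (5)T₁ + (5/2)T₂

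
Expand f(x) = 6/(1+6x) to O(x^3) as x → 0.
6 - 36*x + 216*x**2 + O(x**3)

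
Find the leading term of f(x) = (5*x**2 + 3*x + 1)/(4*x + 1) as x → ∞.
5*x/4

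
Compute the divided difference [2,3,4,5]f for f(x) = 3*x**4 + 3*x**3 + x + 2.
45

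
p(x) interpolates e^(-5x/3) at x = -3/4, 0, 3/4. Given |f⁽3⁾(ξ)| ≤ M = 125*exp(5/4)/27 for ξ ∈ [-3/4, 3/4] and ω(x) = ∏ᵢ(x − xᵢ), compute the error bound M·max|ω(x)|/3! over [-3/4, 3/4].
125*sqrt(3)*exp(5/4)/1728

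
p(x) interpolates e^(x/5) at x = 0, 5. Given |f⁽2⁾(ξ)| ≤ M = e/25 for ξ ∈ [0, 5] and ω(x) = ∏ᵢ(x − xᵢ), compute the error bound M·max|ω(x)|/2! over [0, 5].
e/8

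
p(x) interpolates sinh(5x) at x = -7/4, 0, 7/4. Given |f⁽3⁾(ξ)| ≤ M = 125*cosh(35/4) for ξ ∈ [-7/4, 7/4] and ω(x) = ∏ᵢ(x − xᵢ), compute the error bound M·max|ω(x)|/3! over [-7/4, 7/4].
42875*sqrt(3)*cosh(35/4)/1728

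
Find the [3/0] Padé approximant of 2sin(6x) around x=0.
-72*x**3 + 12*x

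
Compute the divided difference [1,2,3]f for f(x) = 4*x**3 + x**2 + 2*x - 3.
25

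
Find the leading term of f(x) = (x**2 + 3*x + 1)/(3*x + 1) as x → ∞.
x/3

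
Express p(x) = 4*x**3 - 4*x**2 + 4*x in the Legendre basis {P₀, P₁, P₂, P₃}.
(-4/3)P₀ + (32/5)P₁ + (-8/3)P₂ + (8/5)P₃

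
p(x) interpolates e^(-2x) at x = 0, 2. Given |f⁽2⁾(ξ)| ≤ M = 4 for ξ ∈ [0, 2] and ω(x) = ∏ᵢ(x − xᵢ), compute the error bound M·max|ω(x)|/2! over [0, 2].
2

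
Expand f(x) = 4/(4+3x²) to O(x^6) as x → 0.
1 - 3*x**2/4 + 9*x**4/16 + O(x**6)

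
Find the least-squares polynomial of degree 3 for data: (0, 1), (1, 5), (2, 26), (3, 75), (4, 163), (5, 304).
19/21 + (10/63)x + (187/84)x² + (71/36)x³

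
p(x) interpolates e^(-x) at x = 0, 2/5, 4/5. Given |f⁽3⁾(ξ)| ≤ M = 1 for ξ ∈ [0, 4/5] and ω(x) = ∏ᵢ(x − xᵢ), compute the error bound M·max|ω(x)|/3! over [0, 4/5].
8*sqrt(3)/3375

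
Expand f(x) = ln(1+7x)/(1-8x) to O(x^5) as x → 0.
7*x + 63*x**2/2 + 1099*x**3/3 + 27965*x**4/12 + O(x**5)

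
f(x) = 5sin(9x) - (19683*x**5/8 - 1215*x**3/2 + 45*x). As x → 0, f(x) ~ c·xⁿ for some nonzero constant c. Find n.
7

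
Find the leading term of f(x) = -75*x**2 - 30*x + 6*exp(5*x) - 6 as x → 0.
125*x**3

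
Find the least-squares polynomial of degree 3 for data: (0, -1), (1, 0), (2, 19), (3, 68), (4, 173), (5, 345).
-68/63 + (-80/189)x + (-257/252)x² + (323/108)x³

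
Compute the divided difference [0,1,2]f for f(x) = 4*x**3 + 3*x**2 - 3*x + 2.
15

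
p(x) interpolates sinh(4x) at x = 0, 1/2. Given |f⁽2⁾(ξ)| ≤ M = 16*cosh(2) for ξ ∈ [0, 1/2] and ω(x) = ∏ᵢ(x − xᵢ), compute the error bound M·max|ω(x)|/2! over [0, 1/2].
cosh(2)/2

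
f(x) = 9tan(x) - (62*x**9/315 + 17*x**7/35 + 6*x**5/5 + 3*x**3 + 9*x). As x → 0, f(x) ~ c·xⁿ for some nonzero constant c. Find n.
11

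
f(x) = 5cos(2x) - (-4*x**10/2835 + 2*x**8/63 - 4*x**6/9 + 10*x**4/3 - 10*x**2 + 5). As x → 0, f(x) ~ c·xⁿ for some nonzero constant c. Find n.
12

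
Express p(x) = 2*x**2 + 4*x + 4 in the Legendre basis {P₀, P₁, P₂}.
(14/3)P₀ + (4)P₁ + (4/3)P₂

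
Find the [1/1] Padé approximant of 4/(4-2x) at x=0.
1/(1 - x/2)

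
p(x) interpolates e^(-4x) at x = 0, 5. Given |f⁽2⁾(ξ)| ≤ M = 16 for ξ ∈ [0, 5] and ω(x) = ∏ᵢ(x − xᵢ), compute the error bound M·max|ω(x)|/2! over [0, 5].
50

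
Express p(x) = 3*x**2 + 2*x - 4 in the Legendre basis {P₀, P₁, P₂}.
(-3)P₀ + (2)P₁ + (2)P₂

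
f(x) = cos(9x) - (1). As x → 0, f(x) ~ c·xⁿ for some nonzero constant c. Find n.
2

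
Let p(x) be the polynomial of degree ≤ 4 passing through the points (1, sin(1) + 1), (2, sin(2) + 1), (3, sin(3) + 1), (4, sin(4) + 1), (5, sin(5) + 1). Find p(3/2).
7*sin(4)/32 - 35*sin(3)/64 - 5*sin(5)/128 + 35*sin(1)/128 + 35*sin(2)/32 + 1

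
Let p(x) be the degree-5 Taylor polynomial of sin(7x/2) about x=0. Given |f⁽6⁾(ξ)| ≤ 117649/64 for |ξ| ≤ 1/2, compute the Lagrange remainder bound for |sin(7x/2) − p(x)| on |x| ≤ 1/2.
117649/2949120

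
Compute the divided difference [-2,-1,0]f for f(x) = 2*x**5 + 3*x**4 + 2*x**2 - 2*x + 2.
-7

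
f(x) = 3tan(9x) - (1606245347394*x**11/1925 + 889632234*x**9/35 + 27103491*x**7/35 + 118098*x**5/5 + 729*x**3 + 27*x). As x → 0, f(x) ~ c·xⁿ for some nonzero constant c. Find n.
13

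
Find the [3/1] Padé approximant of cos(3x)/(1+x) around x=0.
(27*x**3/8 - 99*x**2/28 - 27*x/28 + 1)/(x/28 + 1)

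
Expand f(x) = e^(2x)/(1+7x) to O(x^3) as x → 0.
1 - 5*x + 37*x**2 + O(x**3)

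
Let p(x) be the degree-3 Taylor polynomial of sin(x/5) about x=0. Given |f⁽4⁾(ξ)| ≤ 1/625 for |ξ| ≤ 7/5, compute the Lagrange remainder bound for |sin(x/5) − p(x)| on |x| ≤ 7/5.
2401/9375000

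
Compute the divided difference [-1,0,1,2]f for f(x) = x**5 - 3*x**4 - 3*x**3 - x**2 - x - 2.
-4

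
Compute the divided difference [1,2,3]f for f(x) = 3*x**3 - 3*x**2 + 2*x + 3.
15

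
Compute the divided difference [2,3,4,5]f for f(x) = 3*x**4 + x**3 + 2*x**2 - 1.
43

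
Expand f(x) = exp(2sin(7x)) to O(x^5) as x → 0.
1 + 14*x + 98*x**2 + 343*x**3 + O(x**5)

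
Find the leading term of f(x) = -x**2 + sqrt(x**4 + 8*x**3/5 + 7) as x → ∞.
4*x/5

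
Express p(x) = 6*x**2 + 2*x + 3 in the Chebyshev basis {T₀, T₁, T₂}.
(6)T₀ + (2)T₁ + (3)T₂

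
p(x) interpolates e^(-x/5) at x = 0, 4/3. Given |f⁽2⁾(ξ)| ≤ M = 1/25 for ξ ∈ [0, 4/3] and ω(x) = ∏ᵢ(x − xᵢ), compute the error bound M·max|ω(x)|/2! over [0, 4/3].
2/225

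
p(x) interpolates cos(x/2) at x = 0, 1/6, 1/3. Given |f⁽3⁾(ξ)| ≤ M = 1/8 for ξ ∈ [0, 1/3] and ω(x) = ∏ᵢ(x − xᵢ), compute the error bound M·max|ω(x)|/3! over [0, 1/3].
sqrt(3)/46656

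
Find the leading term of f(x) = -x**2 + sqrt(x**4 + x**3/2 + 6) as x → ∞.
x/4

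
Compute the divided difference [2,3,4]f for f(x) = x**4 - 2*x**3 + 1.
37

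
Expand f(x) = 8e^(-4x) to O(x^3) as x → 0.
8 - 32*x + 64*x**2 + O(x**3)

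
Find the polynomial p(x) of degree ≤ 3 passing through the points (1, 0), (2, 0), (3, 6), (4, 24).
x**3 - 3*x**2 + 2*x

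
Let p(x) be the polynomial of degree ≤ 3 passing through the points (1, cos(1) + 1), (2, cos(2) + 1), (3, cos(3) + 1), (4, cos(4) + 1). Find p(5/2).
9*cos(3)/16 + 9*cos(2)/16 - cos(1)/16 - cos(4)/16 + 1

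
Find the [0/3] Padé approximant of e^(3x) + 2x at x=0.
1/(-169*x**3/2 + 41*x**2/2 - 5*x + 1)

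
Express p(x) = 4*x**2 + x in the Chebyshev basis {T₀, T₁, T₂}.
(2)T₀ + T₁ + (2)T₂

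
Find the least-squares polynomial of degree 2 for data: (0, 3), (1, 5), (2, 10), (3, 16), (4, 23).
97/35 + (137/70)x + (11/14)x²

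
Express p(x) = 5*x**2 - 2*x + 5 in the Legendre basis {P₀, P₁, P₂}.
(20/3)P₀ + (-2)P₁ + (10/3)P₂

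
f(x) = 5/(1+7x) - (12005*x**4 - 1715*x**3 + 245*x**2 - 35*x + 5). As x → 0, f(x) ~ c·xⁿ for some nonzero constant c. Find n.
5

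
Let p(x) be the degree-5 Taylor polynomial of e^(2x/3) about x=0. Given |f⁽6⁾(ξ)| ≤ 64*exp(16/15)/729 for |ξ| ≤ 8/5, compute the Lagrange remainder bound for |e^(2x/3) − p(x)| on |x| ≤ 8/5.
1048576*exp(16/15)/512578125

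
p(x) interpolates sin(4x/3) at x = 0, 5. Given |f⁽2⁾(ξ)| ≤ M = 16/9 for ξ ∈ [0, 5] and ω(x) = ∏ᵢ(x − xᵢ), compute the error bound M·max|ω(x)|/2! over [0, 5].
50/9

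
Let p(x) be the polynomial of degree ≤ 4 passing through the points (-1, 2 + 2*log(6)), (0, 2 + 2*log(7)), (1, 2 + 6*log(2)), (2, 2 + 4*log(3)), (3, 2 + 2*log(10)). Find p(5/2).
2 + log(81*2**(3/16)*3**(19/64)*5**(35/64)*7**(7/16)/8)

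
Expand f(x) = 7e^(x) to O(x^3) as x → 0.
7 + 7*x + 7*x**2/2 + O(x**3)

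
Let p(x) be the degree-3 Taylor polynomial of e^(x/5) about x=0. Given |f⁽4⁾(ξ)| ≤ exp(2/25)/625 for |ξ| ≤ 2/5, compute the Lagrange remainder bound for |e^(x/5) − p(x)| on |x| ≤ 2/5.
2*exp(2/25)/1171875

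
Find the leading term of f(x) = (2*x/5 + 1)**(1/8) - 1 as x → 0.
x/20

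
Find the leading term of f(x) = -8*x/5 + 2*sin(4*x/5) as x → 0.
-64*x**3/375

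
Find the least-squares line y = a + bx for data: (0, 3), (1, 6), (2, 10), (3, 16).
a = 23/10, b = 43/10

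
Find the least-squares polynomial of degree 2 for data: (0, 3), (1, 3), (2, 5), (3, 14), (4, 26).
113/35 + (-221/70)x + (31/14)x²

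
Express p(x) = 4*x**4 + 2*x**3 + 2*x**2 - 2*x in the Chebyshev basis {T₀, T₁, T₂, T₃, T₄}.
(5/2)T₀ + (-1/2)T₁ + (3)T₂ + (1/2)T₃ + (1/2)T₄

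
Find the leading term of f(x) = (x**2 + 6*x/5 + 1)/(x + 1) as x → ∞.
x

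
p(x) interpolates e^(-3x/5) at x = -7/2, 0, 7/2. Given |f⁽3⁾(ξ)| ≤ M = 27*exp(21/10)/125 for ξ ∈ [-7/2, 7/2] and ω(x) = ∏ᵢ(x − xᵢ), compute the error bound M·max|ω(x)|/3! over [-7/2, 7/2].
343*sqrt(3)*exp(21/10)/1000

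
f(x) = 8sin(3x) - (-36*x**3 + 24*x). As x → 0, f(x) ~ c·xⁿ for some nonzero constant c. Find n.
5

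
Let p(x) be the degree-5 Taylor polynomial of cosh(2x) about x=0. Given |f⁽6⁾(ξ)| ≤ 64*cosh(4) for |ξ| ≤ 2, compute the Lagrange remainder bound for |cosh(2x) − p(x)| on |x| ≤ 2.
256*cosh(4)/45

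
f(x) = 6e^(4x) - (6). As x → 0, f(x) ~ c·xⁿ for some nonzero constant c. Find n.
1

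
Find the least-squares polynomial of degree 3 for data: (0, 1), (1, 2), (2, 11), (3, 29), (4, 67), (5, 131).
16/21 + (16/9)x + (-71/84)x² + (41/36)x³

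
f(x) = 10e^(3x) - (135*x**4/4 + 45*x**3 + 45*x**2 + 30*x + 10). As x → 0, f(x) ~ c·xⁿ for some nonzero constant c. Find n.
5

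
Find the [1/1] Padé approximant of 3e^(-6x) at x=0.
(3 - 9*x)/(3*x + 1)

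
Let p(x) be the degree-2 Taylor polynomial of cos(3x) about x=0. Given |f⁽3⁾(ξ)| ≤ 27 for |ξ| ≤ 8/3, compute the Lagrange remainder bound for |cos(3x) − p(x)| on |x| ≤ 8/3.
256/3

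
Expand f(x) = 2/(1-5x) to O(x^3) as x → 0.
2 + 10*x + 50*x**2 + O(x**3)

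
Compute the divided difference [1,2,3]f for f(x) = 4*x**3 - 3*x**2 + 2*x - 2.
21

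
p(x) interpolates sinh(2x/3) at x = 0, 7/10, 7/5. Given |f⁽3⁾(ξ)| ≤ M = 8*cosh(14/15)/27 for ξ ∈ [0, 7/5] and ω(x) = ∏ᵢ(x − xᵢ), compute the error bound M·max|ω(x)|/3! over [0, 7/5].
343*sqrt(3)*cosh(14/15)/91125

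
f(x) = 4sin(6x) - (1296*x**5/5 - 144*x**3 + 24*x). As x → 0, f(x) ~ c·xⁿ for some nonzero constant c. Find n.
7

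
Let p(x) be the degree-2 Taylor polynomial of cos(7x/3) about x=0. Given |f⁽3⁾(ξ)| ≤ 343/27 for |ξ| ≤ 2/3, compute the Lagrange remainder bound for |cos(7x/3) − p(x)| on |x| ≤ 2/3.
1372/2187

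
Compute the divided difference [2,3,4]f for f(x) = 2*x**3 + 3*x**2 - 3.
21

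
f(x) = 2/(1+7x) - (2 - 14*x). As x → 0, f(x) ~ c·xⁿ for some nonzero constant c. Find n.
2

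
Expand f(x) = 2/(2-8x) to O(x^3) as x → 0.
1 + 4*x + 16*x**2 + O(x**3)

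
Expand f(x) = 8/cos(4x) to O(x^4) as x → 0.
8 + 64*x**2 + O(x**4)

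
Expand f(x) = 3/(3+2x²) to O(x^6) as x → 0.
1 - 2*x**2/3 + 4*x**4/9 + O(x**6)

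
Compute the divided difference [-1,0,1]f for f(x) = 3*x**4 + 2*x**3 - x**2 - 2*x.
2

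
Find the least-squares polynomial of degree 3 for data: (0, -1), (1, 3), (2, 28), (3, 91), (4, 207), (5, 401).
-26/21 + (79/63)x + (23/42)x² + (55/18)x³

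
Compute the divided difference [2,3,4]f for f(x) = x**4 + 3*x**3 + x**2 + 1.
83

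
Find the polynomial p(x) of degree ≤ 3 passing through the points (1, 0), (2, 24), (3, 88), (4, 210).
3*x**3 + 2*x**2 - 3*x - 2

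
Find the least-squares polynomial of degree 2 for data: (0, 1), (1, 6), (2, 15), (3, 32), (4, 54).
6/5 + (6/5)x + (3)x²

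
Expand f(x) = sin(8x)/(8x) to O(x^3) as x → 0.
1 - 32*x**2/3 + O(x**3)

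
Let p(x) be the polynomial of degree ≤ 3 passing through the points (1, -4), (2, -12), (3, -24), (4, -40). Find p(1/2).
-3/2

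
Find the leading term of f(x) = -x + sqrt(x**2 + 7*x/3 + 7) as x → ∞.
7/6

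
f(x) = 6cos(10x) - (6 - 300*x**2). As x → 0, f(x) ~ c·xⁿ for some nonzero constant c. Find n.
4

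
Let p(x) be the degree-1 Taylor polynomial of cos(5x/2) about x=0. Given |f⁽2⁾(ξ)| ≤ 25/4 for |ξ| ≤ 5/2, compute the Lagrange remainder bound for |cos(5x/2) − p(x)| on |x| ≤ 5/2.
625/32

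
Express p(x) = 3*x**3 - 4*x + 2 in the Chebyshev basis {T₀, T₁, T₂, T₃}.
(2)T₀ + (-7/4)T₁ + (3/4)T₃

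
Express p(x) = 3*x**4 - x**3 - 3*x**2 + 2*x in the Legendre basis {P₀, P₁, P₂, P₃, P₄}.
(-2/5)P₀ + (7/5)P₁ + (-2/7)P₂ + (-2/5)P₃ + (24/35)P₄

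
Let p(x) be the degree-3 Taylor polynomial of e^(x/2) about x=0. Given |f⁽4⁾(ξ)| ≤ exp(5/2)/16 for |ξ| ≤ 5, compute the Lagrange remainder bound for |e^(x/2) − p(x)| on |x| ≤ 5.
625*exp(5/2)/384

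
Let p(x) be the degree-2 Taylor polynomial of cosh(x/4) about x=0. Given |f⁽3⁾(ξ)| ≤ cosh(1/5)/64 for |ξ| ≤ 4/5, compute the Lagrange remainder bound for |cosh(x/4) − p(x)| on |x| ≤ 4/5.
cosh(1/5)/750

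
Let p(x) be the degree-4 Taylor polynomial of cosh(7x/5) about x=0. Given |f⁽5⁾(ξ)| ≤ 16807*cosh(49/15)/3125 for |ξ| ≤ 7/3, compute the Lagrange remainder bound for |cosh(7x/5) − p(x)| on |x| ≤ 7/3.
282475249*cosh(49/15)/91125000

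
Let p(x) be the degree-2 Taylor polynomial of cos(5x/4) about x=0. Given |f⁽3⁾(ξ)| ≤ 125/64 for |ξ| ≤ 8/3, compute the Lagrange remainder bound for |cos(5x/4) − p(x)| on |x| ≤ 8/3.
500/81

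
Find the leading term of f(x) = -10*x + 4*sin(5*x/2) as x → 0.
-125*x**3/12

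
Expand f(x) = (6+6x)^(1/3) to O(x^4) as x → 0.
6**(1/3) + 6**(1/3)*x/3 - 6**(1/3)*x**2/9 + 5*6**(1/3)*x**3/81 + O(x**4)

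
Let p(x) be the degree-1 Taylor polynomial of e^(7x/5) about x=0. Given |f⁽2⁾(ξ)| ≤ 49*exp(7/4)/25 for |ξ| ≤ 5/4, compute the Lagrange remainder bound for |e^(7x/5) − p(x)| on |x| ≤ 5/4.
49*exp(7/4)/32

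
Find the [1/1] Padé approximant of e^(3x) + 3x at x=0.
(21*x/4 + 1)/(1 - 3*x/4)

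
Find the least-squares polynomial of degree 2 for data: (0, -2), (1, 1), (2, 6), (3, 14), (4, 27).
-12/7 + (37/70)x + (23/14)x²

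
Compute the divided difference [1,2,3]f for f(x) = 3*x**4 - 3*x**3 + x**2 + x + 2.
58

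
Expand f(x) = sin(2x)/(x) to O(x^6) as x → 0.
2 - 4*x**2/3 + 4*x**4/15 + O(x**6)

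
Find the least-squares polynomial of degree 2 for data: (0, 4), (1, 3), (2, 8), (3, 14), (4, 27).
138/35 + (-181/70)x + (29/14)x²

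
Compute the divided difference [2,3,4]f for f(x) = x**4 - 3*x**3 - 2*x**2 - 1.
26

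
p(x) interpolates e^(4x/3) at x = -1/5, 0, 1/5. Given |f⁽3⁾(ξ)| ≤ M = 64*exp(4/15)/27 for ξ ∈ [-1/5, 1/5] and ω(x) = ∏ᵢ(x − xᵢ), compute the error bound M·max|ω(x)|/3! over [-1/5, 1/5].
64*sqrt(3)*exp(4/15)/91125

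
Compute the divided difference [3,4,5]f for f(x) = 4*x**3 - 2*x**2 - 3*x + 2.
46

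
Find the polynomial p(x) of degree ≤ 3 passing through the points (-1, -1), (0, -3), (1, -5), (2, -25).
-3*x**3 + x - 3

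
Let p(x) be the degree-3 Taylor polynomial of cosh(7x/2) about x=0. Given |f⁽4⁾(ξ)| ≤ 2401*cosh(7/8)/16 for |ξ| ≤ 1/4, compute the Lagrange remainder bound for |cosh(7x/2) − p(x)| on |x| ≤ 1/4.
2401*cosh(7/8)/98304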